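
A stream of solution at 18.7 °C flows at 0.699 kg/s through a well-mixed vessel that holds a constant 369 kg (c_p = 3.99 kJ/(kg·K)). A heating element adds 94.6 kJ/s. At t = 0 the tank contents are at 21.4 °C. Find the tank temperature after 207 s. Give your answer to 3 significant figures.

31.5 °C

Energy balance: M c_p dT/dt = ṁ c_p (T_in − T) + 94.6.
Rearrange: dT/dt = (T_ss − T)/τ with τ = M/ṁ = 527.90 s and T_ss = T_in + Q̇/(ṁ c_p) = 52.619 °C.
Integrating: T(t) = T_ss + (T₀ − T_ss) e^(−t/τ).
T(207) = 52.619 + (-31.219)·e^(−207/527.90) = 52.619 + (-31.219)·0.67562 = 31.527 °C.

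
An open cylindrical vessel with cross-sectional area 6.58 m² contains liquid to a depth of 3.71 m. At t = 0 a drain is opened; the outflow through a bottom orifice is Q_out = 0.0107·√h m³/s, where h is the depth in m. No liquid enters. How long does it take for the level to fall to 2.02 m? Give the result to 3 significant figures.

Accumulation of liquid (constant cross-section A): A dh/dt = −0.0107 √h.
∫ h^(−1/2) dh = −(0.0107/A) ∫ dt, giving 2√h = 2√h₀ − (0.0107/A) t.
t = 2A(√h₀ − √h)/0.0107 = 2·6.58·(√3.71 − √2.02)/0.0107
  = 13.160 × (1.9261 − 1.4213) / 0.0107 = 620.94 s.

621 s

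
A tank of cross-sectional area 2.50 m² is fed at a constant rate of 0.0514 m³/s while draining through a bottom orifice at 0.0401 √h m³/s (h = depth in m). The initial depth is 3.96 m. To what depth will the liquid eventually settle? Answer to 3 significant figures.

1.64 m

A dh/dt = Q_in − 0.0401 √h. Steady state requires inflow = outflow:
Q_in = 0.0401 √h_ss ⇒ √h_ss = 0.0514/0.0401 = 1.2818.
h_ss = 1.2818² = 1.6430 m. (Since h₀ = 3.96 m > h_ss, the level will fall toward this value.)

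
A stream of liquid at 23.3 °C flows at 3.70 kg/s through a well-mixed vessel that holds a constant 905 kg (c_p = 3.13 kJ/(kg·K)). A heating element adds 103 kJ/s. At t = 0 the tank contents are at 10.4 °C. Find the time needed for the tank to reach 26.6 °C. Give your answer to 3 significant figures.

333 s

First-law balance (no shaft work): M c_p dT/dt = ṁ c_p (T_in − T) + 103.
τ = M/ṁ = 244.59 s; T_ss = T_in + Q̇/(ṁ c_p) = 32.194 °C.
T(t) = T_ss + (T₀ − T_ss) e^(−t/τ). Set T = 26.6:
e^(−t/τ) = (26.6 − 32.194)/(10.4 − 32.194) = 0.25667
t = −244.59 · ln(0.25667) = 332.64 s.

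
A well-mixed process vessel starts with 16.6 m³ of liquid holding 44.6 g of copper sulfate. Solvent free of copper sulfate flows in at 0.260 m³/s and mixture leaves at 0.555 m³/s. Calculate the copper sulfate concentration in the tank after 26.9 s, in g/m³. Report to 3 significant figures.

1.51 g/m³

Total volume: dV/dt = Q_in − Q_out = -0.29500 m³/s, so V(t) = 16.6 − 0.29500 t and V(26.9) = 8.6645 m³.
Species balance (pure solvent in): dm/dt = −Q_out · m/V(t).
dm/m = −Q_out dt/(V₀ − 0.29500 t); integrating gives ln(m/m₀) = −(Q_out/(Q_in−Q_out)) ln(V/V₀).
m = m₀ (V₀/V)^(Q_out/(Q_in−Q_out)) = 44.6 × (16.6/8.6645)^(-1.8814) = 13.125 g.
C = m/V = 13.125/8.6645 = 1.5148 g/m³.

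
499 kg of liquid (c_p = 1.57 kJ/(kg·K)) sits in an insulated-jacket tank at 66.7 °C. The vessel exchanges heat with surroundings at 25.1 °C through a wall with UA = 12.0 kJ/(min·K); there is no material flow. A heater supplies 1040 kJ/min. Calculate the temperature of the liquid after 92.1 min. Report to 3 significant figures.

Lumped-capacitance energy balance: M c_p dT/dt = UA(T_amb − T) + Q̇.
dT/dt = (T_ss − T)/τ with T_ss = T_amb + Q̇/UA = 25.1 + 1040/12.0 = 111.77 °C, τ = M c_p/UA = 499·1.57/12.0 = 65.286 min.
Solution: T(t) = T_ss + (T₀ − T_ss) e^(−t/τ).
T(92.1) = 111.77 + (-45.067)·0.24397 = 100.77 °C.

101 °C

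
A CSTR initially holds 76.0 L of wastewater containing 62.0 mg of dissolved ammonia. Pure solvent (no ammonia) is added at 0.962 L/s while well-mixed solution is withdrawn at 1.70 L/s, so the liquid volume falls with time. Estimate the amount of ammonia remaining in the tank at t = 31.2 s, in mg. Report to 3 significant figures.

27.0 mg

Let m(t) be the amount of ammonia. Volume: V(t) = V₀ + (Q_in − Q_out) t = 76.0 − 0.73800 t; V(31.2) = 52.974 L.
No ammonia enters, so dm/dt = −Q_out · (m/V).
Separate: dm/m = −Q_out dt/V(t) ⇒ ln(m/m₀) = −(Q_out/(Q_in−Q_out)) ln(V/V₀).
m = m₀ (V₀/V)^(Q_out/(Q_in−Q_out)) = 62.0 × (76.0/52.974)^(-2.3035) = 26.997 mg.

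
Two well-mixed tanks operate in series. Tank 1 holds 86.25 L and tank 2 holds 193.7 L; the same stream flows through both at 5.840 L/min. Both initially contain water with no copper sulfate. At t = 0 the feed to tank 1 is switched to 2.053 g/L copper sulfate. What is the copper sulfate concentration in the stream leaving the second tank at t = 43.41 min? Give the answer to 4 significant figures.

Each tank obeys Vᵢ dCᵢ/dt = Q(Cᵢ₋₁ − Cᵢ), so τᵢ = Vᵢ/Q.
τ₁ = 86.25/5.840 = 14.7688 min; τ₂ = 193.7/5.840 = 33.1678 min.
Tank 1: C₁ = C_in(1 − e^(−t/τ₁)). Tank 2 (τ₁ ≠ τ₂): C₂ = C_in[1 − (τ₁ e^(−t/τ₁) − τ₂ e^(−t/τ₂))/(τ₁ − τ₂)].
At t = 43.41: e^(−t/τ₁) = 0.0529029, e^(−t/τ₂) = 0.270144.
C₂ = 2.053·[1 − (14.7688·0.0529029 − 33.1678·0.270144)/(-18.3990)] = 2.053·0.555476 = 1.14039 g/L.

1.140 g/L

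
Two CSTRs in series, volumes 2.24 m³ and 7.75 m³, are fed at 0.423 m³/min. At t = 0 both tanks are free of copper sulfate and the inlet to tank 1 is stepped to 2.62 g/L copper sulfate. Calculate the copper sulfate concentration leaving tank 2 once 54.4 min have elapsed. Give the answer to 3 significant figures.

2.43 g/L

Each tank obeys Vᵢ dCᵢ/dt = Q(Cᵢ₋₁ − Cᵢ), so τᵢ = Vᵢ/Q.
τ₁ = 2.24/0.423 = 5.2955 min; τ₂ = 7.75/0.423 = 18.322 min.
Tank 1: C₁ = C_in(1 − e^(−t/τ₁)). Tank 2 (τ₁ ≠ τ₂): C₂ = C_in[1 − (τ₁ e^(−t/τ₁) − τ₂ e^(−t/τ₂))/(τ₁ − τ₂)].
At t = 54.4: e^(−t/τ₁) = 3.4558e-05, e^(−t/τ₂) = 0.051345.
C₂ = 2.62·[1 − (5.2955·3.4558e-05 − 18.322·0.051345)/(-13.026)] = 2.62·0.92780 = 2.4308 g/L.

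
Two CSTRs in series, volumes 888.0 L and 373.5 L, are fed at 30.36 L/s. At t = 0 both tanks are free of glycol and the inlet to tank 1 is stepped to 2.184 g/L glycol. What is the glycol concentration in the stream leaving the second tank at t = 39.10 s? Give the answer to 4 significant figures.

1.260 g/L

Species balance on tank i: dCᵢ/dt = (Cᵢ₋₁ − Cᵢ)/τᵢ with τᵢ = Vᵢ/Q.
τ₁ = 888.0/30.36 = 29.2490 s; τ₂ = 373.5/30.36 = 12.3024 s.
Tank 1: C₁ = C_in(1 − e^(−t/τ₁)). Tank 2 (τ₁ ≠ τ₂): C₂ = C_in[1 − (τ₁ e^(−t/τ₁) − τ₂ e^(−t/τ₂))/(τ₁ − τ₂)].
At t = 39.10: e^(−t/τ₁) = 0.262686, e^(−t/τ₂) = 0.0416585.
C₂ = 2.184·[1 − (29.2490·0.262686 − 12.3024·0.0416585)/(16.9466)] = 2.184·0.576860 = 1.25986 g/L.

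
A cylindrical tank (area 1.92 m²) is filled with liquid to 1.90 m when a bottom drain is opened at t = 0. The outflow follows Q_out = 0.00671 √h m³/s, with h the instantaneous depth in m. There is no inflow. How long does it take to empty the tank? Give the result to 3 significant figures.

789 s

Unsteady balance on liquid volume: A dh/dt = −0.00671 √h.
Separate and integrate: 2(√h − √h₀) = −(0.00671/A) t.
Set h = 0: 2√h₀ = (0.00671/A) t_empty ⇒ t_empty = 2A√h₀/0.00671.
t_empty = 2·1.92·√1.90/0.00671 = 3.8400·1.3784/0.00671 = 788.83 s.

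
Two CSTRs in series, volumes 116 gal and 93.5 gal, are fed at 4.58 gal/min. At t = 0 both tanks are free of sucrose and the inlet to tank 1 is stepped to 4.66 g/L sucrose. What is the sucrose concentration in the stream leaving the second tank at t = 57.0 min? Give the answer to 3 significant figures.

3.32 g/L

Species balance on tank i: dCᵢ/dt = (Cᵢ₋₁ − Cᵢ)/τᵢ with τᵢ = Vᵢ/Q.
τ₁ = 116/4.58 = 25.328 min; τ₂ = 93.5/4.58 = 20.415 min.
Tank 1: C₁ = C_in(1 − e^(−t/τ₁)). Tank 2 (τ₁ ≠ τ₂): C₂ = C_in[1 − (τ₁ e^(−t/τ₁) − τ₂ e^(−t/τ₂))/(τ₁ − τ₂)].
At t = 57.0: e^(−t/τ₁) = 0.10534, e^(−t/τ₂) = 0.061293.
C₂ = 4.66·[1 − (25.328·0.10534 − 20.415·0.061293)/(4.9127)] = 4.66·0.71160 = 3.3160 g/L.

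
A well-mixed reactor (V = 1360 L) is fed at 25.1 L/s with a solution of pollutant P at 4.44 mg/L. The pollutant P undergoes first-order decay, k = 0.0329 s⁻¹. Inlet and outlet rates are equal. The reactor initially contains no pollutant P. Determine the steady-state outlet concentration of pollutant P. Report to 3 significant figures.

1.60 mg/L

Accumulation = in − out − consumed: V dC/dt = Q C_in − Q C − k V C.
Steady state (dC/dt = 0): C_ss = Q C_in/(Q + kV) = C_in/(1 + kV/Q).
C_ss = 25.1·4.44/(25.1 + 0.0329·1360) = 111.44/69.844 = 1.5956 mg/L.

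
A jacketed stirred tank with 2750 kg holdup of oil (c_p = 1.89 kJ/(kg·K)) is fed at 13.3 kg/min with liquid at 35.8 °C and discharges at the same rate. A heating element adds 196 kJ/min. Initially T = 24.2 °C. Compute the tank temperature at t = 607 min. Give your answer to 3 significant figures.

42.6 °C

First-law balance (no shaft work): M c_p dT/dt = ṁ c_p (T_in − T) + 196.
τ = M/ṁ = 206.77 min; T_ss = T_in + Q̇/(ṁ c_p) = 35.8 + 196/(13.3·1.89) = 43.597 °C.
T approaches T_ss exponentially: T(t) = T_ss + (T₀ − T_ss) e^(−t/τ).
T(607) = 43.597 + (-19.397)·e^(−607/206.77) = 43.597 + (-19.397)·0.053095 = 42.567 °C.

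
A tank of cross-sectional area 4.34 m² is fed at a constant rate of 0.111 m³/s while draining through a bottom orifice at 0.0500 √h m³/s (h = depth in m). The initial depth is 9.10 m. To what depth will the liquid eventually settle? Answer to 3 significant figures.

4.93 m

Unsteady balance on liquid volume: A dh/dt = Q_in − 0.0500 √h. At steady state dh/dt = 0:
Q_in = 0.0500 √h_ss ⇒ √h_ss = 0.111/0.0500 = 2.2200.
h_ss = 2.2200² = 4.9284 m. (Since h₀ = 9.10 m > h_ss, the level will fall toward this value.)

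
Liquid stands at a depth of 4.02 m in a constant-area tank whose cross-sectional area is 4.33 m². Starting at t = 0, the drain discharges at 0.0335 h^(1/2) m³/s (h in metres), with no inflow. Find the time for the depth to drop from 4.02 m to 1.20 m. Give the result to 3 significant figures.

With no inflow, A dh/dt = −0.0335 √h.
Separate and integrate: 2(√h − √h₀) = −(0.0335/A) t.
t = 2A(√h₀ − √h)/0.0335 = 2·4.33·(√4.02 − √1.20)/0.0335
  = 8.6600 × (2.0050 − 1.0954) / 0.0335 = 235.13 s.

235 s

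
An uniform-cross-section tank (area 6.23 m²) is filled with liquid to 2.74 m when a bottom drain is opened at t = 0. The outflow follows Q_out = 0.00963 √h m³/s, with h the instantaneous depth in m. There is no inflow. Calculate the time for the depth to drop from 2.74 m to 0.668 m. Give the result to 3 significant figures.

Unsteady balance on liquid volume: A dh/dt = −0.00963 √h.
This is separable: 2 d(√h)/dt = −0.00963/A, so √h = √h₀ − (0.00963/(2A)) t.
t = 2A(√h₀ − √h)/0.00963 = 2·6.23·(√2.74 − √0.668)/0.00963
  = 12.460 × (1.6553 − 0.81731) / 0.00963 = 1084.2 s.

1080 s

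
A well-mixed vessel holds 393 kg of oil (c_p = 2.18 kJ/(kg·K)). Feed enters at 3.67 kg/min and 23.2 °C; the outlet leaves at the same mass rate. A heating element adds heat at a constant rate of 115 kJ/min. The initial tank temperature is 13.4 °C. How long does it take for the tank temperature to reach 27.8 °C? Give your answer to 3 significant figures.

97.0 min

Heat balance on the well-mixed liquid: M c_p dT/dt = ṁ c_p (T_in − T) + 115.
τ = M/ṁ = 107.08 min; T_ss = T_in + Q̇/(ṁ c_p) = 37.574 °C.
T(t) = T_ss + (T₀ − T_ss) e^(−t/τ). Set T = 27.8:
e^(−t/τ) = (27.8 − 37.574)/(13.4 − 37.574) = 0.40432
t = −107.08 · ln(0.40432) = 96.971 min.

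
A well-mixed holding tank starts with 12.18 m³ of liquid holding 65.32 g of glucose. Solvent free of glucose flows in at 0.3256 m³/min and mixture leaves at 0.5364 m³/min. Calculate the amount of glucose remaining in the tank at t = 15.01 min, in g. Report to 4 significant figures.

30.38 g

Total volume: dV/dt = Q_in − Q_out = -0.210800 m³/min, so V(t) = 12.18 − 0.210800 t and V(15.01) = 9.01589 m³.
Species balance (pure solvent in): dm/dt = −Q_out · m/V(t).
Separate: dm/m = −Q_out dt/V(t) ⇒ ln(m/m₀) = −(Q_out/(Q_in−Q_out)) ln(V/V₀).
m = m₀ (V₀/V)^(Q_out/(Q_in−Q_out)) = 65.32 × (12.18/9.01589)^(-2.54459) = 30.3826 g.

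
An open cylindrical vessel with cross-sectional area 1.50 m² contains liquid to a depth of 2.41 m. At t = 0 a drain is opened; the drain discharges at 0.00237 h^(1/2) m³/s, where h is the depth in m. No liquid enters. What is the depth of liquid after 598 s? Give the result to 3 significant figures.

A dh/dt = −Q_out = −0.00237 √h.
This is separable: 2 d(√h)/dt = −0.00237/A, so √h = √h₀ − (0.00237/(2A)) t.
√h = √2.41 − 0.00237·598/(2·1.50) = 1.5524 − 0.47242 = 1.0800.
h = 1.0800² = 1.1664 m.

1.17 m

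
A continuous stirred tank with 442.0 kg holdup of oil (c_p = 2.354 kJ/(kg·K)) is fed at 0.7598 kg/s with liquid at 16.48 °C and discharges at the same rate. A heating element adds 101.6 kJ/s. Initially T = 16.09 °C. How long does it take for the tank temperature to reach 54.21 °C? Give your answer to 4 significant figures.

Energy balance: M c_p dT/dt = ṁ c_p (T_in − T) + 101.6.
τ = M/ṁ = 581.732 s; T_ss = T_in + Q̇/(ṁ c_p) = 73.2852 °C.
T(t) = T_ss + (T₀ − T_ss) e^(−t/τ). Set T = 54.21:
e^(−t/τ) = (54.21 − 73.2852)/(16.09 − 73.2852) = 0.333510
t = −581.732 · ln(0.333510) = 638.789 s.

638.8 s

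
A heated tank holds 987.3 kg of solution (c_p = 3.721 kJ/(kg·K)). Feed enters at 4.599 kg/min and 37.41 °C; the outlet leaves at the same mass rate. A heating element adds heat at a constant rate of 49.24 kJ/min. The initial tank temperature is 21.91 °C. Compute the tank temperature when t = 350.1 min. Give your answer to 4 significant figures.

36.69 °C

M c_p dT/dt = ṁ c_p (T_in − T) + Q̇.
Rearrange: dT/dt = (T_ss − T)/τ with τ = M/ṁ = 214.677 min and T_ss = T_in + Q̇/(ṁ c_p) = 40.2874 °C.
Solution: T(t) = T_ss + (T₀ − T_ss) e^(−t/τ).
T(350.1) = 40.2874 + (-18.3774)·e^(−350.1/214.677) = 40.2874 + (-18.3774)·0.195769 = 36.6897 °C.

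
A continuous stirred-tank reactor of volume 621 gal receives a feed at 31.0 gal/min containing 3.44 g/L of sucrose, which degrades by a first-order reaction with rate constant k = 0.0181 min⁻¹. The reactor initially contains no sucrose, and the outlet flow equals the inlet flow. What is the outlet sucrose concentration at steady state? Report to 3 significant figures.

Accumulation = in − out − consumed: V dC/dt = Q C_in − Q C − k V C.
Steady state (dC/dt = 0): C_ss = Q C_in/(Q + kV) = C_in/(1 + kV/Q).
C_ss = 31.0·3.44/(31.0 + 0.0181·621) = 106.64/42.240 = 2.5246 g/L.

2.52 g/L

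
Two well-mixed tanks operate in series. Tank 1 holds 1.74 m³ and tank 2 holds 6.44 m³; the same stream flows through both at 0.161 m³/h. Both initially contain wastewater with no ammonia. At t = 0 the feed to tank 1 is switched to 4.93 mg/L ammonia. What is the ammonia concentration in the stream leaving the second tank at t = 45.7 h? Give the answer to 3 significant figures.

2.80 mg/L

Time constants: τᵢ = Vᵢ/Q for each well-mixed tank.
τ₁ = 1.74/0.161 = 10.807 h; τ₂ = 6.44/0.161 = 40.000 h.
Tank 1: C₁ = C_in(1 − e^(−t/τ₁)). Tank 2 (τ₁ ≠ τ₂): C₂ = C_in[1 − (τ₁ e^(−t/τ₁) − τ₂ e^(−t/τ₂))/(τ₁ − τ₂)].
At t = 45.7: e^(−t/τ₁) = 0.014573, e^(−t/τ₂) = 0.31902.
C₂ = 4.93·[1 − (10.807·0.014573 − 40.000·0.31902)/(-29.193)] = 4.93·0.56827 = 2.8016 mg/L.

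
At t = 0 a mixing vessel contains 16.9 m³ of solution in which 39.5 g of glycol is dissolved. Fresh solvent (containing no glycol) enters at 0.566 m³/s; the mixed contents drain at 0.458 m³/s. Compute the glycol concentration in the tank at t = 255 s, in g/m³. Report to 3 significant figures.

Let m(t) be the amount of glycol. Volume: V(t) = V₀ + (Q_in − Q_out) t = 16.9 + 0.10800 t; V(255) = 44.440 m³.
Species balance (pure solvent in): dm/dt = −Q_out · m/V(t).
dm/m = −Q_out dt/(V₀ + 0.10800 t); integrating gives ln(m/m₀) = −(Q_out/(Q_in−Q_out)) ln(V/V₀).
m = m₀ (V₀/V)^(Q_out/(Q_in−Q_out)) = 39.5 × (16.9/44.440)^(4.2407) = 0.65458 g.
C = m/V = 0.65458/44.440 = 0.014730 g/m³.

0.0147 g/m³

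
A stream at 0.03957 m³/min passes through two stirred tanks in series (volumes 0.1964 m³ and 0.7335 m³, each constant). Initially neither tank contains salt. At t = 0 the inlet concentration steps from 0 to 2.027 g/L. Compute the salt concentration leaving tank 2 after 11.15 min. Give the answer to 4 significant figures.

Time constants: τᵢ = Vᵢ/Q for each well-mixed tank.
τ₁ = 0.1964/0.03957 = 4.96336 min; τ₂ = 0.7335/0.03957 = 18.5368 min.
Tank 1: C₁ = C_in(1 − e^(−t/τ₁)). Tank 2 (τ₁ ≠ τ₂): C₂ = C_in[1 − (τ₁ e^(−t/τ₁) − τ₂ e^(−t/τ₂))/(τ₁ − τ₂)].
At t = 11.15: e^(−t/τ₁) = 0.105773, e^(−t/τ₂) = 0.547985.
C₂ = 2.027·[1 − (4.96336·0.105773 − 18.5368·0.547985)/(-13.5734)] = 2.027·0.290312 = 0.588463 g/L.

0.5885 g/L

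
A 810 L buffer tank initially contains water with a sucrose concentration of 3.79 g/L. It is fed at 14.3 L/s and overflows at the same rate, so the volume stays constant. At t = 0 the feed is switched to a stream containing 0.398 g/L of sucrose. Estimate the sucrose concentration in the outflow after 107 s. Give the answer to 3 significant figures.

0.911 g/L

Unsteady species balance (constant V, well mixed): V dC/dt = Q(C_in − C).
Rewrite as dC/dt + C/τ = C_in/τ, τ = V/Q = 56.643 s.
C approaches C_in exponentially: C(t) = C_in + (C₀ − C_in) e^(−t/τ).
C(107) = 0.398 + (3.79 − 0.398)·e^(−107/56.643) = 0.398 + (3.3920)·0.15122 = 0.91094 g/L.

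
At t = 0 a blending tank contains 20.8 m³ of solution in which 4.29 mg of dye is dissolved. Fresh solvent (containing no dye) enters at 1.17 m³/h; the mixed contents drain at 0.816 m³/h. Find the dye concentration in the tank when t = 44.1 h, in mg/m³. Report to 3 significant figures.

0.0324 mg/m³

Let m(t) be the amount of dye. Volume: V(t) = V₀ + (Q_in − Q_out) t = 20.8 + 0.35400 t; V(44.1) = 36.411 m³.
Species balance (pure solvent in): dm/dt = −Q_out · m/V(t).
dm/m = −Q_out dt/(V₀ + 0.35400 t); integrating gives ln(m/m₀) = −(Q_out/(Q_in−Q_out)) ln(V/V₀).
m = m₀ (V₀/V)^(Q_out/(Q_in−Q_out)) = 4.29 × (20.8/36.411)^(2.3051) = 1.1801 mg.
C = m/V = 1.1801/36.411 = 0.032410 mg/m³.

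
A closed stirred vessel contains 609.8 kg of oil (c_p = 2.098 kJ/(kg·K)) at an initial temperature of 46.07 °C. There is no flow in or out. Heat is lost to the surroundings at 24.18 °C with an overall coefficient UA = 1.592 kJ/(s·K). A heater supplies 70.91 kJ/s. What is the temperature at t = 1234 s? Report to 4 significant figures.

63.84 °C

Unsteady energy balance on the tank contents: M c_p dT/dt = −UA(T − T_amb) + Q̇.
dT/dt = (T_ss − T)/τ with T_ss = T_amb + Q̇/UA = 24.18 + 70.91/1.592 = 68.7215 °C, τ = M c_p/UA = 609.8·2.098/1.592 = 803.618 s.
T approaches T_ss exponentially: T(t) = T_ss + (T₀ − T_ss) e^(−t/τ).
T(1234) = 68.7215 + (-22.6515)·0.215336 = 63.8438 °C.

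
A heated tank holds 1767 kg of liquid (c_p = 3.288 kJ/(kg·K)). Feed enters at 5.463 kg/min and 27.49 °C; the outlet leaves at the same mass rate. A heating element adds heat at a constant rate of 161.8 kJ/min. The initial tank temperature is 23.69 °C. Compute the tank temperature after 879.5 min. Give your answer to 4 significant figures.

M c_p dT/dt = ṁ c_p (T_in − T) + Q̇.
τ = M/ṁ = 323.449 min; T_ss = T_in + Q̇/(ṁ c_p) = 27.49 + 161.8/(5.463·3.288) = 36.4977 °C.
Solution: T(t) = T_ss + (T₀ − T_ss) e^(−t/τ).
T(879.5) = 36.4977 + (-12.8077)·e^(−879.5/323.449) = 36.4977 + (-12.8077)·0.0659319 = 35.6533 °C.

35.65 °C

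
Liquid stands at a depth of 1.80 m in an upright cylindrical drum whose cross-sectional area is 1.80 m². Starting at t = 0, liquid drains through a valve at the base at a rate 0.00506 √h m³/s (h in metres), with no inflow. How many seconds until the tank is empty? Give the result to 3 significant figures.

A dh/dt = −Q_out = −0.00506 √h.
∫ h^(−1/2) dh = −(0.00506/A) ∫ dt, giving 2√h = 2√h₀ − (0.00506/A) t.
Tank is empty when √h = 0: t_empty = 2A√h₀/0.00506.
t_empty = 2·1.80·√1.80/0.00506 = 3.6000·1.3416/0.00506 = 954.53 s.

955 s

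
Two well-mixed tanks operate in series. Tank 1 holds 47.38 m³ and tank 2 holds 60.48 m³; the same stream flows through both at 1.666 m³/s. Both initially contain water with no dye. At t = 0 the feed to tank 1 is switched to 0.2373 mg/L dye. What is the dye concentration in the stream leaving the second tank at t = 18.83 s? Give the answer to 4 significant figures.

0.02778 mg/L

Each tank obeys Vᵢ dCᵢ/dt = Q(Cᵢ₋₁ − Cᵢ), so τᵢ = Vᵢ/Q.
τ₁ = 47.38/1.666 = 28.4394 s; τ₂ = 60.48/1.666 = 36.3025 s.
Tank 1: C₁ = C_in(1 − e^(−t/τ₁)). Tank 2 (τ₁ ≠ τ₂): C₂ = C_in[1 − (τ₁ e^(−t/τ₁) − τ₂ e^(−t/τ₂))/(τ₁ − τ₂)].
At t = 18.83: e^(−t/τ₁) = 0.515762, e^(−t/τ₂) = 0.595296.
C₂ = 0.2373·[1 − (28.4394·0.515762 − 36.3025·0.595296)/(-7.86315)] = 0.2373·0.117046 = 0.0277750 mg/L.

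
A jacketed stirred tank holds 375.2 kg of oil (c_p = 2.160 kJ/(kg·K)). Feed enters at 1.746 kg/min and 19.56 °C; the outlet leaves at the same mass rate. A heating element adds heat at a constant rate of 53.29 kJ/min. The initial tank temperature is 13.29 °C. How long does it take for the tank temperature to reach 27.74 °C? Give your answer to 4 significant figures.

264.8 min

Energy balance: M c_p dT/dt = ṁ c_p (T_in − T) + 53.29.
τ = M/ṁ = 214.891 min; T_ss = T_in + Q̇/(ṁ c_p) = 33.6902 °C.
T(t) = T_ss + (T₀ − T_ss) e^(−t/τ). Set T = 27.74:
e^(−t/τ) = (27.74 − 33.6902)/(13.29 − 33.6902) = 0.291673
t = −214.891 · ln(0.291673) = 264.772 min.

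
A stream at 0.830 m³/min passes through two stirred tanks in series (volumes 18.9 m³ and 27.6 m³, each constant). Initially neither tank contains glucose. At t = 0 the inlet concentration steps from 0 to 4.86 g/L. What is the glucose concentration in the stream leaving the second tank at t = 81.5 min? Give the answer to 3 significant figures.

Each tank obeys Vᵢ dCᵢ/dt = Q(Cᵢ₋₁ − Cᵢ), so τᵢ = Vᵢ/Q.
τ₁ = 18.9/0.830 = 22.771 min; τ₂ = 27.6/0.830 = 33.253 min.
Tank 1: C₁ = C_in(1 − e^(−t/τ₁)). Tank 2 (τ₁ ≠ τ₂): C₂ = C_in[1 − (τ₁ e^(−t/τ₁) − τ₂ e^(−t/τ₂))/(τ₁ − τ₂)].
At t = 81.5: e^(−t/τ₁) = 0.027901, e^(−t/τ₂) = 0.086215.
C₂ = 4.86·[1 − (22.771·0.027901 − 33.253·0.086215)/(-10.482)] = 4.86·0.78710 = 3.8253 g/L.

3.83 g/L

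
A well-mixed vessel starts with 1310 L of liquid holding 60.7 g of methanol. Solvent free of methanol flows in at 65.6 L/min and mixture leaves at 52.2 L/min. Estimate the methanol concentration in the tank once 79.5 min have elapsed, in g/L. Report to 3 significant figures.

Let m(t) be the amount of methanol. Volume: V(t) = V₀ + (Q_in − Q_out) t = 1310 + 13.400 t; V(79.5) = 2375.3 L.
Species balance (pure solvent in): dm/dt = −Q_out · m/V(t).
dm/m = −Q_out dt/(V₀ + 13.400 t); integrating gives ln(m/m₀) = −(Q_out/(Q_in−Q_out)) ln(V/V₀).
m = m₀ (V₀/V)^(Q_out/(Q_in−Q_out)) = 60.7 × (1310/2375.3)^(3.8955) = 5.9759 g.
C = m/V = 5.9759/2375.3 = 0.0025158 g/L.

0.00252 g/L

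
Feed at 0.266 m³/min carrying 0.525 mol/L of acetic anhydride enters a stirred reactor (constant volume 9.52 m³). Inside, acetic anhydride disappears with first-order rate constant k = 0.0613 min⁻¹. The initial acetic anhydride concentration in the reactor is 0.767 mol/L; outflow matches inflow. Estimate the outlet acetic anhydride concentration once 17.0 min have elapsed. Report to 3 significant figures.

V dC/dt = Q(C_in − C) − k V C.
This is linear with rate a = Q/V + k = 0.089241 min⁻¹.
C_ss = Q C_in/(Q + kV) = 0.16438 mol/L; C(t) = C_ss + (C₀ − C_ss) e^(−a t).
C(17.0) = 0.16438 + (0.60262)·e^(−0.089241·17.0) = 0.16438 + (0.60262)·0.21935 = 0.29656 mol/L.

0.297 mol/L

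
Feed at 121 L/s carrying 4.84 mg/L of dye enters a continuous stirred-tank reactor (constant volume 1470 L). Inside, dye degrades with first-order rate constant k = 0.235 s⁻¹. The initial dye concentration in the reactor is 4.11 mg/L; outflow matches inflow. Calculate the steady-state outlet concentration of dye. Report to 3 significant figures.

1.26 mg/L

Accumulation = in − out − consumed: V dC/dt = Q C_in − Q C − k V C.
At steady state: 0 = Q C_in − (Q + kV) C_ss, so C_ss = Q C_in/(Q + kV).
C_ss = 121·4.84/(121 + 0.235·1470) = 585.64/466.45 = 1.2555 mg/L.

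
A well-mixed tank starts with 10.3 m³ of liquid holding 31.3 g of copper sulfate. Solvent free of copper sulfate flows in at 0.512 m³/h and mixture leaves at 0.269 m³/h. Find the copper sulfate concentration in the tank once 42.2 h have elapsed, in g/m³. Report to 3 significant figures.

Total volume: dV/dt = Q_in − Q_out = 0.24300 m³/h, so V(t) = 10.3 + 0.24300 t and V(42.2) = 20.555 m³.
Species balance (pure solvent in): dm/dt = −Q_out · m/V(t).
dm/m = −Q_out dt/(V₀ + 0.24300 t); integrating gives ln(m/m₀) = −(Q_out/(Q_in−Q_out)) ln(V/V₀).
m = m₀ (V₀/V)^(Q_out/(Q_in−Q_out)) = 31.3 × (10.3/20.555)^(1.1070) = 14.567 g.
C = m/V = 14.567/20.555 = 0.70869 g/m³.

0.709 g/m³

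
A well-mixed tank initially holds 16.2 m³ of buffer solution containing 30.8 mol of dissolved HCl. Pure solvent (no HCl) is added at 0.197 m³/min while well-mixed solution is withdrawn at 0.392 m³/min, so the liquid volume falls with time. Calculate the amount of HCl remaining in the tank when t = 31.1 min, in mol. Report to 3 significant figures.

12.0 mol

Total volume: dV/dt = Q_in − Q_out = -0.19500 m³/min, so V(t) = 16.2 − 0.19500 t and V(31.1) = 10.135 m³.
Species balance (pure solvent in): dm/dt = −Q_out · m/V(t).
Separate: dm/m = −Q_out dt/V(t) ⇒ ln(m/m₀) = −(Q_out/(Q_in−Q_out)) ln(V/V₀).
m = m₀ (V₀/V)^(Q_out/(Q_in−Q_out)) = 30.8 × (16.2/10.135)^(-2.0103) = 11.998 mol.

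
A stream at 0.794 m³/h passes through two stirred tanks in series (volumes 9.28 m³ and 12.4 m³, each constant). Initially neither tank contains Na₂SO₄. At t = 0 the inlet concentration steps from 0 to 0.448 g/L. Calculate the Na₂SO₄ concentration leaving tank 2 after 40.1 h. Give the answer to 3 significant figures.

0.355 g/L

Species balance on tank i: dCᵢ/dt = (Cᵢ₋₁ − Cᵢ)/τᵢ with τᵢ = Vᵢ/Q.
τ₁ = 9.28/0.794 = 11.688 h; τ₂ = 12.4/0.794 = 15.617 h.
Tank 1: C₁ = C_in(1 − e^(−t/τ₁)). Tank 2 (τ₁ ≠ τ₂): C₂ = C_in[1 − (τ₁ e^(−t/τ₁) − τ₂ e^(−t/τ₂))/(τ₁ − τ₂)].
At t = 40.1: e^(−t/τ₁) = 0.032356, e^(−t/τ₂) = 0.076712.
C₂ = 0.448·[1 − (11.688·0.032356 − 15.617·0.076712)/(-3.9295)] = 0.448·0.79135 = 0.35453 g/L.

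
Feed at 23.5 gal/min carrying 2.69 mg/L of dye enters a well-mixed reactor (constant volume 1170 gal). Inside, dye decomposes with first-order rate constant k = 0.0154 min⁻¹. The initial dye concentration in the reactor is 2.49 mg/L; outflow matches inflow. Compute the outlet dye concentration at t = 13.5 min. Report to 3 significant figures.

Species balance: V dC/dt = Q C_in − Q C − k V C.
dC/dt = (Q/V) C_in − (Q/V + k) C; effective rate a = Q/V + k = 0.020085 + 0.0154 = 0.035485 min⁻¹.
C_ss = Q C_in/(Q + kV) = 1.5226 mg/L; C(t) = C_ss + (C₀ − C_ss) e^(−a t).
C(13.5) = 1.5226 + (0.96741)·e^(−0.035485·13.5) = 1.5226 + (0.96741)·0.61937 = 2.1218 mg/L.

2.12 mg/L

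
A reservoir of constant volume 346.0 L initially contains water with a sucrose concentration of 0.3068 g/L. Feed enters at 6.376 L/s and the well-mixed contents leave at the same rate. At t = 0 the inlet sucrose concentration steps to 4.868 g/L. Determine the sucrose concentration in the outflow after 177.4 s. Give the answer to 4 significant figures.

Transient balance on the dissolved component: V dC/dt = Q(C_in − C).
So dC/dt = (C_in − C)/τ with τ = V/Q = 346.0/6.376 = 54.2660 s.
Integrating: C(t) = C_in + (C₀ − C_in) e^(−t/τ).
C(177.4) = 4.868 + (0.3068 − 4.868)·e^(−177.4/54.2660) = 4.868 + (-4.56120)·0.0380413 = 4.69449 g/L.

4.694 g/L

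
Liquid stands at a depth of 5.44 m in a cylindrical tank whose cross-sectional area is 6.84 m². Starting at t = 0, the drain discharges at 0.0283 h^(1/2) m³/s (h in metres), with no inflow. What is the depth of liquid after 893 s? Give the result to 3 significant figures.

0.235 m

A dh/dt = −Q_out = −0.0283 √h.
Separate and integrate: 2(√h − √h₀) = −(0.0283/A) t.
√h = √5.44 − 0.0283·893/(2·6.84) = 2.3324 − 1.8474 = 0.48502.
h = 0.48502² = 0.23524 m.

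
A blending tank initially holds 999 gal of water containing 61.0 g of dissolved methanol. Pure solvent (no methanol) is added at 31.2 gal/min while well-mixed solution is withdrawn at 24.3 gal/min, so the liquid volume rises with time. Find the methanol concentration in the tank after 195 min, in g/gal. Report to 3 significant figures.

Total volume: dV/dt = Q_in − Q_out = 6.9000 gal/min, so V(t) = 999 + 6.9000 t and V(195) = 2344.5 gal.
No methanol enters, so dm/dt = −Q_out · (m/V).
dm/m = −Q_out dt/(V₀ + 6.9000 t); integrating gives ln(m/m₀) = −(Q_out/(Q_in−Q_out)) ln(V/V₀).
m = m₀ (V₀/V)^(Q_out/(Q_in−Q_out)) = 61.0 × (999/2344.5)^(3.5217) = 3.0240 g.
C = m/V = 3.0240/2344.5 = 0.0012898 g/gal.

0.00129 g/gal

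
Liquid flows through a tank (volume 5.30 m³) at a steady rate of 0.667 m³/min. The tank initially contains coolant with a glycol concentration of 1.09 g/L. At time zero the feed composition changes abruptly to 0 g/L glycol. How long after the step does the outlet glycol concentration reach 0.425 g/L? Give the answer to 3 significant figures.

Species balance: V dC/dt = Q(C_in − C) ⇒ τ = V/Q = 7.9460 min.
C(t) = C_in + (C₀ − C_in) e^(−t/τ). Set C = 0.425 and solve for t:
e^(−t/τ) = (C − C_in)/(C₀ − C_in) = (0.425 − 0)/(1.09 − 0) = 0.38991
t = −τ ln(…) = 7.9460 × 0.94184 = 7.4839 min.

7.48 min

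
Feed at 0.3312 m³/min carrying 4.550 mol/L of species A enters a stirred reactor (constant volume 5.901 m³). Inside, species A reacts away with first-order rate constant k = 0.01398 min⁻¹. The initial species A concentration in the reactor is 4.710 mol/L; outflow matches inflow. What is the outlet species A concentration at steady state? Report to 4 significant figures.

3.643 mol/L

V dC/dt = Q(C_in − C) − k V C.
At steady state: 0 = Q C_in − (Q + kV) C_ss, so C_ss = Q C_in/(Q + kV).
C_ss = 0.3312·4.550/(0.3312 + 0.01398·5.901) = 1.50696/0.413696 = 3.64267 mol/L.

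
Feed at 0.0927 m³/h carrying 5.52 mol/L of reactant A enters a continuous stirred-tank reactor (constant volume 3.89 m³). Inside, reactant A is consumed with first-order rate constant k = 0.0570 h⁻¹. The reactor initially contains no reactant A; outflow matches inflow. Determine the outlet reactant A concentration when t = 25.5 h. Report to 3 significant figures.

1.42 mol/L

V dC/dt = Q(C_in − C) − k V C.
This is linear with rate a = Q/V + k = 0.080830 h⁻¹.
C_ss = Q C_in/(Q + kV) = 1.6274 mol/L; C(t) = C_ss + (C₀ − C_ss) e^(−a t).
C(25.5) = 1.6274 + (-1.6274)·e^(−0.080830·25.5) = 1.6274 + (-1.6274)·0.12730 = 1.4202 mol/L.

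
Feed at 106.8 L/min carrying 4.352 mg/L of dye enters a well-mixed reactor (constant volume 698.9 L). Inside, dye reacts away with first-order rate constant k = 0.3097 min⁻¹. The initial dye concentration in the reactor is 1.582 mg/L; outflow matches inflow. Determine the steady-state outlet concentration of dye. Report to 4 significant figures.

1.438 mg/L

V dC/dt = Q(C_in − C) − k V C.
Steady state (dC/dt = 0): C_ss = Q C_in/(Q + kV) = C_in/(1 + kV/Q).
C_ss = 106.8·4.352/(106.8 + 0.3097·698.9) = 464.794/323.249 = 1.43788 mg/L.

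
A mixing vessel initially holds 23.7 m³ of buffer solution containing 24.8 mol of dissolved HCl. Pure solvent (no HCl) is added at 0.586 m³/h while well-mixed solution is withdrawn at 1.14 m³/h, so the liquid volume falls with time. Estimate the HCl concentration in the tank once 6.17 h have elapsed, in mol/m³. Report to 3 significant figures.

Total volume: dV/dt = Q_in − Q_out = -0.55400 m³/h, so V(t) = 23.7 − 0.55400 t and V(6.17) = 20.282 m³.
Solute balance: dm/dt = 0 − Q_out C = −Q_out m/V(t).
Separate: dm/m = −Q_out dt/V(t) ⇒ ln(m/m₀) = −(Q_out/(Q_in−Q_out)) ln(V/V₀).
m = m₀ (V₀/V)^(Q_out/(Q_in−Q_out)) = 24.8 × (23.7/20.282)^(-2.0578) = 18.000 mol.
C = m/V = 18.000/20.282 = 0.88747 mol/m³.

0.887 mol/m³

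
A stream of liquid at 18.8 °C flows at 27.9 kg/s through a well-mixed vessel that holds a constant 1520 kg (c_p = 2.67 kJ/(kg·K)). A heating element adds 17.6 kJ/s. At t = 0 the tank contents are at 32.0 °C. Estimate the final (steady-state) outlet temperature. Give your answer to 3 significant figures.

M c_p dT/dt = ṁ c_p (T_in − T) + Q̇.
At steady state dT/dt = 0 ⇒ T_ss = T_in + Q̇/(ṁ c_p) = 18.8 + 17.6/(27.9·2.67) = 19.036 °C.

19.0 °C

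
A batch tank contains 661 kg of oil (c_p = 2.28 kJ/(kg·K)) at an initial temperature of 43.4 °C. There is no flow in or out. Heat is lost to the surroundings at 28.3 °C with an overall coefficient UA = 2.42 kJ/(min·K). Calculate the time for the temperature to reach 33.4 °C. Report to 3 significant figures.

676 min

Unsteady energy balance on the tank contents: M c_p dT/dt = −UA(T − T_amb).
τ = M c_p/UA = 622.76 min; T_ss = T_amb = 28.300 °C.
T(t) = T_ss + (T₀ − T_ss)e^(−t/τ); set T = 33.4:
t = −τ ln[(T − T_ss)/(T₀ − T_ss)] = −622.76 · ln(0.33775) = 675.98 min.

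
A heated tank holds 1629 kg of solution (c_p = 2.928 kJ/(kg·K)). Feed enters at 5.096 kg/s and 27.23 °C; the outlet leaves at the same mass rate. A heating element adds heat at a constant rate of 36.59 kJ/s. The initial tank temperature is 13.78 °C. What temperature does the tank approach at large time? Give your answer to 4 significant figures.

M c_p dT/dt = ṁ c_p (T_in − T) + Q̇.
At steady state dT/dt = 0 ⇒ T_ss = T_in + Q̇/(ṁ c_p) = 27.23 + 36.59/(5.096·2.928) = 29.6822 °C.

29.68 °C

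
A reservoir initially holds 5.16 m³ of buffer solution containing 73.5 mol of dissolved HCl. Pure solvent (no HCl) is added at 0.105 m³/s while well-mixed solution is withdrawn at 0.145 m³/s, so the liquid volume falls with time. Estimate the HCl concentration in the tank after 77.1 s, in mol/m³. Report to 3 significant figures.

1.31 mol/m³

Let m(t) be the amount of HCl. Volume: V(t) = V₀ + (Q_in − Q_out) t = 5.16 − 0.040000 t; V(77.1) = 2.0760 m³.
No HCl enters, so dm/dt = −Q_out · (m/V).
dm/m = −Q_out dt/(V₀ − 0.040000 t); integrating gives ln(m/m₀) = −(Q_out/(Q_in−Q_out)) ln(V/V₀).
m = m₀ (V₀/V)^(Q_out/(Q_in−Q_out)) = 73.5 × (5.16/2.0760)^(-3.6250) = 2.7095 mol.
C = m/V = 2.7095/2.0760 = 1.3051 mol/m³.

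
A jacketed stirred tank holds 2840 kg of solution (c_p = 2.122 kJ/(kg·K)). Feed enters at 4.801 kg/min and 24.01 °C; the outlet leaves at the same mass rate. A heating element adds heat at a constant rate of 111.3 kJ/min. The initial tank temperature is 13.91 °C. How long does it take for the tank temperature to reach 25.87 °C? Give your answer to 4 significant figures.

M c_p dT/dt = ṁ c_p (T_in − T) + Q̇.
τ = M/ṁ = 591.543 min; T_ss = T_in + Q̇/(ṁ c_p) = 34.9349 °C.
T(t) = T_ss + (T₀ − T_ss) e^(−t/τ). Set T = 25.87:
e^(−t/τ) = (25.87 − 34.9349)/(13.91 − 34.9349) = 0.431151
t = −591.543 · ln(0.431151) = 497.664 min.

497.7 min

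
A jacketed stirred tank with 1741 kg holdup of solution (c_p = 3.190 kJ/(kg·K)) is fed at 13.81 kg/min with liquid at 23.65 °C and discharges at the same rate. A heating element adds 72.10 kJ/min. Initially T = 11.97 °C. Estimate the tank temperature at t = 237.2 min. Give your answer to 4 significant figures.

23.26 °C

M c_p dT/dt = ṁ c_p (T_in − T) + Q̇.
Rearrange: dT/dt = (T_ss − T)/τ with τ = M/ṁ = 126.068 min and T_ss = T_in + Q̇/(ṁ c_p) = 25.2866 °C.
T approaches T_ss exponentially: T(t) = T_ss + (T₀ − T_ss) e^(−t/τ).
T(237.2) = 25.2866 + (-13.3166)·e^(−237.2/126.068) = 25.2866 + (-13.3166)·0.152358 = 23.2577 °C.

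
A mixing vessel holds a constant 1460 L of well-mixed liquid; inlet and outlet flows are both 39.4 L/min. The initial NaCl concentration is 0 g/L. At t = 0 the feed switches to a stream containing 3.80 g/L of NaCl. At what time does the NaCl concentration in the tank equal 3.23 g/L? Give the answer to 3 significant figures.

Species balance: V dC/dt = Q(C_in − C) ⇒ τ = V/Q = 37.056 min.
C(t) = C_in + (C₀ − C_in) e^(−t/τ). Set C = 3.23 and solve for t:
e^(−t/τ) = (C − C_in)/(C₀ − C_in) = (3.23 − 3.80)/(0 − 3.80) = 0.15000
t = −τ ln(…) = 37.056 × 1.8971 = 70.299 min.

70.3 min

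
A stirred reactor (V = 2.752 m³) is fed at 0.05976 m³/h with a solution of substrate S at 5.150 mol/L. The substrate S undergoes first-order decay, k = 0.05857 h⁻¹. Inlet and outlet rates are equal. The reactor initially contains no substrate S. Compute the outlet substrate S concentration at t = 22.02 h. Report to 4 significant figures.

1.155 mol/L

Species balance: V dC/dt = Q C_in − Q C − k V C.
dC/dt = (Q/V) C_in − (Q/V + k) C; effective rate a = Q/V + k = 0.0217151 + 0.05857 = 0.0802851 h⁻¹.
C_ss = Q C_in/(Q + kV) = 1.39295 mol/L; C(t) = C_ss + (C₀ − C_ss) e^(−a t).
C(22.02) = 1.39295 + (-1.39295)·e^(−0.0802851·22.02) = 1.39295 + (-1.39295)·0.170695 = 1.15518 mol/L.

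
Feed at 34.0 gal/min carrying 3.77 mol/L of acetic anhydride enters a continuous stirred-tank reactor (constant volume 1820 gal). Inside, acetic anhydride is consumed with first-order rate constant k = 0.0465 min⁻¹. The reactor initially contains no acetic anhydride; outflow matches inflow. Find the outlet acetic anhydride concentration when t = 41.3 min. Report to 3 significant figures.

Species balance: V dC/dt = Q C_in − Q C − k V C.
This is linear with rate a = Q/V + k = 0.065181 min⁻¹.
C_ss = Q C_in/(Q + kV) = 1.0805 mol/L; C(t) = C_ss + (C₀ − C_ss) e^(−a t).
C(41.3) = 1.0805 + (-1.0805)·e^(−0.065181·41.3) = 1.0805 + (-1.0805)·0.067746 = 1.0073 mol/L.

1.01 mol/L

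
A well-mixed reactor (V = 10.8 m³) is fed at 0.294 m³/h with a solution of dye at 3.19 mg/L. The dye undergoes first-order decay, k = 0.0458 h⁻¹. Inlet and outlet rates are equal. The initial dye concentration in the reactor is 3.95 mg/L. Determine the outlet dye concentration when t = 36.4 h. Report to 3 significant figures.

V dC/dt = Q(C_in − C) − k V C.
dC/dt = (Q/V) C_in − (Q/V + k) C; effective rate a = Q/V + k = 0.027222 + 0.0458 = 0.073022 h⁻¹.
C_ss = Q C_in/(Q + kV) = 1.1892 mg/L; C(t) = C_ss + (C₀ − C_ss) e^(−a t).
C(36.4) = 1.1892 + (2.7608)·e^(−0.073022·36.4) = 1.1892 + (2.7608)·0.070088 = 1.3827 mg/L.

1.38 mg/L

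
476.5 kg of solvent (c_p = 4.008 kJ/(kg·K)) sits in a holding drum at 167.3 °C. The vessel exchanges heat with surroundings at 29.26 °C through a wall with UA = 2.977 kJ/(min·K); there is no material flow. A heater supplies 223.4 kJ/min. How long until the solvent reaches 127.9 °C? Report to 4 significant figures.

M c_p dT/dt = −UA(T − T_amb) + Q̇.
τ = M c_p/UA = 641.522 min; T_ss = T_amb + Q̇/UA = 29.26 + 223.4/2.977 = 104.302 °C.
T(t) = T_ss + (T₀ − T_ss)e^(−t/τ); set T = 127.9:
t = −τ ln[(T − T_ss)/(T₀ − T_ss)] = −641.522 · ln(0.374583) = 629.937 min.

629.9 min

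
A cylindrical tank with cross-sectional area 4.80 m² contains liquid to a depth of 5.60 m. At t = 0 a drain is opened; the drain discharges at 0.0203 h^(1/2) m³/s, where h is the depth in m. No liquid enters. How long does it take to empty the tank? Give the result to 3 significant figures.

1120 s

A dh/dt = −Q_out = −0.0203 √h.
∫ h^(−1/2) dh = −(0.0203/A) ∫ dt, giving 2√h = 2√h₀ − (0.0203/A) t.
Tank is empty when √h = 0: t_empty = 2A√h₀/0.0203.
t_empty = 2·4.80·√5.60/0.0203 = 9.6000·2.3664/0.0203 = 1119.1 s.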